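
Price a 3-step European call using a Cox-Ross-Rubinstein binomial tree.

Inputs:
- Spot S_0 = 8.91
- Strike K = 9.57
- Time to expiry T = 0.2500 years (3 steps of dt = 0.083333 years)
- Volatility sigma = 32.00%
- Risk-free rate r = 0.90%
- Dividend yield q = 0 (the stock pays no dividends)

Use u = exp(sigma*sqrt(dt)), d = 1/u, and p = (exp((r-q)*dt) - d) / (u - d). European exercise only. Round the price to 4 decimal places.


dt = T/N = 0.083333
u = exp(sigma*sqrt(dt)) = 1.096777; d = 1/u = 0.911762
p = (exp((r-q)*dt) - d) / (u - d) = 0.480978
Discount per step: exp(-r*dt) = 0.999250
Stock lattice S(k, i) with i counting down-moves:
  k=0: S(0,0) = 8.9100
  k=1: S(1,0) = 9.7723; S(1,1) = 8.1238
  k=2: S(2,0) = 10.7180; S(2,1) = 8.9100; S(2,2) = 7.4070
  k=3: S(3,0) = 11.7553; S(3,1) = 9.7723; S(3,2) = 8.1238; S(3,3) = 6.7534
Terminal payoffs V(N, i) = max(S_T - K, 0):
  V(3,0) = 2.185278; V(3,1) = 0.202285; V(3,2) = 0.000000; V(3,3) = 0.000000
Backward induction: V(k, i) = exp(-r*dt) * [p * V(k+1, i) + (1-p) * V(k+1, i+1)].
  V(2,0) = exp(-r*dt) * [p*2.185278 + (1-p)*0.202285] = 1.155194
  V(2,1) = exp(-r*dt) * [p*0.202285 + (1-p)*0.000000] = 0.097221
  V(2,2) = exp(-r*dt) * [p*0.000000 + (1-p)*0.000000] = 0.000000
  V(1,0) = exp(-r*dt) * [p*1.155194 + (1-p)*0.097221] = 0.605628
  V(1,1) = exp(-r*dt) * [p*0.097221 + (1-p)*0.000000] = 0.046726
  V(0,0) = exp(-r*dt) * [p*0.605628 + (1-p)*0.046726] = 0.315309

Answer: Price = V(0,0) = 0.3153


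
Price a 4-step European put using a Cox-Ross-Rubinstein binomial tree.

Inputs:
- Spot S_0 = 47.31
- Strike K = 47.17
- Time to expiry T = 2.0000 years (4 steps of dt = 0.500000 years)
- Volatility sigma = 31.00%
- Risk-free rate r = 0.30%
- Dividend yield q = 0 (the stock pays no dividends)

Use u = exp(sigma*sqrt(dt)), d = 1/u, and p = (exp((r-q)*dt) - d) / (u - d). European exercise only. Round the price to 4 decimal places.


dt = T/N = 0.500000
u = exp(sigma*sqrt(dt)) = 1.245084; d = 1/u = 0.803159
p = (exp((r-q)*dt) - d) / (u - d) = 0.448814
Discount per step: exp(-r*dt) = 0.998501
Stock lattice S(k, i) with i counting down-moves:
  k=0: S(0,0) = 47.3100
  k=1: S(1,0) = 58.9049; S(1,1) = 37.9974
  k=2: S(2,0) = 73.3416; S(2,1) = 47.3100; S(2,2) = 30.5180
  k=3: S(3,0) = 91.3165; S(3,1) = 58.9049; S(3,2) = 37.9974; S(3,3) = 24.5108
  k=4: S(4,0) = 113.6967; S(4,1) = 73.3416; S(4,2) = 47.3100; S(4,3) = 30.5180; S(4,4) = 19.6860
Terminal payoffs V(N, i) = max(K - S_T, 0):
  V(4,0) = 0.000000; V(4,1) = 0.000000; V(4,2) = 0.000000; V(4,3) = 16.652036; V(4,4) = 27.483969
Backward induction: V(k, i) = exp(-r*dt) * [p * V(k+1, i) + (1-p) * V(k+1, i+1)].
  V(3,0) = exp(-r*dt) * [p*0.000000 + (1-p)*0.000000] = 0.000000
  V(3,1) = exp(-r*dt) * [p*0.000000 + (1-p)*0.000000] = 0.000000
  V(3,2) = exp(-r*dt) * [p*0.000000 + (1-p)*16.652036] = 9.164606
  V(3,3) = exp(-r*dt) * [p*16.652036 + (1-p)*27.483969] = 22.588534
  V(2,0) = exp(-r*dt) * [p*0.000000 + (1-p)*0.000000] = 0.000000
  V(2,1) = exp(-r*dt) * [p*0.000000 + (1-p)*9.164606] = 5.043827
  V(2,2) = exp(-r*dt) * [p*9.164606 + (1-p)*22.588534] = 16.538855
  V(1,0) = exp(-r*dt) * [p*0.000000 + (1-p)*5.043827] = 2.775918
  V(1,1) = exp(-r*dt) * [p*5.043827 + (1-p)*16.538855] = 11.362664
  V(0,0) = exp(-r*dt) * [p*2.775918 + (1-p)*11.362664] = 7.497554

Answer: Price = V(0,0) = 7.4976


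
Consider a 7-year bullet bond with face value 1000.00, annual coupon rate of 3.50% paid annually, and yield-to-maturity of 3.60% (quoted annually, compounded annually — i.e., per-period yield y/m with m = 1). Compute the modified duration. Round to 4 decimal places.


Answer: Modified duration = 6.1063

Derivation:
Coupon per period c = face * coupon_rate / m = 35.000000
Periods per year m = 1; per-period yield y/m = 0.036000
Number of cashflows N = 7
Cashflows (t years, CF_t, discount factor 1/(1+y/m)^(m*t), PV):
  t = 1.0000: CF_t = 35.000000, DF = 0.965251, PV = 33.783784
  t = 2.0000: CF_t = 35.000000, DF = 0.931709, PV = 32.609830
  t = 3.0000: CF_t = 35.000000, DF = 0.899333, PV = 31.476670
  t = 4.0000: CF_t = 35.000000, DF = 0.868082, PV = 30.382886
  t = 5.0000: CF_t = 35.000000, DF = 0.837917, PV = 29.327110
  t = 6.0000: CF_t = 35.000000, DF = 0.808801, PV = 28.308021
  t = 7.0000: CF_t = 1035.000000, DF = 0.780696, PV = 808.019910
Price P = sum_t PV_t = 993.908210
First compute Macaulay numerator sum_t t * PV_t:
  t * PV_t at t = 1.0000: 33.783784
  t * PV_t at t = 2.0000: 65.219660
  t * PV_t at t = 3.0000: 94.430009
  t * PV_t at t = 4.0000: 121.531544
  t * PV_t at t = 5.0000: 146.635550
  t * PV_t at t = 6.0000: 169.848127
  t * PV_t at t = 7.0000: 5656.139367
Macaulay duration D = 6287.588041 / 993.908210 = 6.326125
Modified duration = D / (1 + y/m) = 6.326125 / (1 + 0.036000) = 6.106299


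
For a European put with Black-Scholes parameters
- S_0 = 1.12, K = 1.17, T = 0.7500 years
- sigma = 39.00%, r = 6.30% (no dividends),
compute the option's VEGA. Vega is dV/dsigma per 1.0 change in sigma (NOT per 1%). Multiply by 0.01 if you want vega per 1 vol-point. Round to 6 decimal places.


Answer: Vega = 0.380772

Derivation:
d1 = 0.1794595207; d2 = -0.1582903868
phi(d1) = 0.3925696156; exp(-qT) = 1.0000000000; exp(-rT) = 0.9538489056
Vega = S * exp(-qT) * phi(d1) * sqrt(T) = 1.1200 * 1.0000000000 * 0.3925696156 * 0.8660254038 = 0.380772


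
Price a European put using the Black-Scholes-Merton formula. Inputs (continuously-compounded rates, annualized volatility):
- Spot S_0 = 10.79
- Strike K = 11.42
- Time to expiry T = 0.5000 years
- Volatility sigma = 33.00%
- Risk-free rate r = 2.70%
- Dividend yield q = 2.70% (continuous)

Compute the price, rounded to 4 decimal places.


d1 = (ln(S/K) + (r - q + 0.5*sigma^2) * T) / (sigma * sqrt(T)) = -0.12651394
d2 = d1 - sigma * sqrt(T) = -0.35985918
exp(-rT) = 0.98659072; exp(-qT) = 0.98659072
P = K * exp(-rT) * N(-d2) - S_0 * exp(-qT) * N(-d1)
N(-d1) = 0.55033744; N(-d2) = 0.64052378
P = 11.4200 * 0.98659072 * 0.64052378 - 10.7900 * 0.98659072 * 0.55033744 = 1.3582

Answer: Price = 1.3582


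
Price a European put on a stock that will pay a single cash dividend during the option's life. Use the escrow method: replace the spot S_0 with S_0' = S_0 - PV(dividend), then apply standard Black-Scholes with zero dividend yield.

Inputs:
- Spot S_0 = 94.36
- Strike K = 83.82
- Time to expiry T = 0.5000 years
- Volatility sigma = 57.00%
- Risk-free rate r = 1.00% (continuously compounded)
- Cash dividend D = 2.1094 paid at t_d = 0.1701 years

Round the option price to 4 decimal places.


Answer: Price = 10.0318

Derivation:
PV(D) = D * exp(-r * t_d) = 2.1094 * 0.99830045 = 2.10581496
S_0' = S_0 - PV(D) = 94.3600 - 2.10581496 = 92.25418504
d1 = (ln(S_0'/K) + (r + sigma^2/2)*T) / (sigma*sqrt(T)) = 0.45180651
d2 = d1 - sigma*sqrt(T) = 0.04875565
exp(-rT) = 0.99501248
N(-d1) = 0.32570419; N(-d2) = 0.48055701
P = K * exp(-rT) * N(-d2) - S_0' * N(-d1) = 83.8200 * 0.99501248 * 0.48055701 - 92.25418504 * 0.32570419 = 10.0318


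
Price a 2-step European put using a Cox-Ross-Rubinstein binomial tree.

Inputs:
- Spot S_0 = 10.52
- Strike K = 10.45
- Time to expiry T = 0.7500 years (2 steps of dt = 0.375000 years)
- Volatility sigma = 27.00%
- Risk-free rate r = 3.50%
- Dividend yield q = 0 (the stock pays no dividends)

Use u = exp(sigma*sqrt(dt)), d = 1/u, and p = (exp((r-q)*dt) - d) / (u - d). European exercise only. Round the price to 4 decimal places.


Answer: Price = V(0,0) = 0.7084

Derivation:
dt = T/N = 0.375000
u = exp(sigma*sqrt(dt)) = 1.179795; d = 1/u = 0.847605
p = (exp((r-q)*dt) - d) / (u - d) = 0.498530
Discount per step: exp(-r*dt) = 0.986961
Stock lattice S(k, i) with i counting down-moves:
  k=0: S(0,0) = 10.5200
  k=1: S(1,0) = 12.4114; S(1,1) = 8.9168
  k=2: S(2,0) = 14.6430; S(2,1) = 10.5200; S(2,2) = 7.5579
Terminal payoffs V(N, i) = max(K - S_T, 0):
  V(2,0) = 0.000000; V(2,1) = 0.000000; V(2,2) = 2.892072
Backward induction: V(k, i) = exp(-r*dt) * [p * V(k+1, i) + (1-p) * V(k+1, i+1)].
  V(1,0) = exp(-r*dt) * [p*0.000000 + (1-p)*0.000000] = 0.000000
  V(1,1) = exp(-r*dt) * [p*0.000000 + (1-p)*2.892072] = 1.431377
  V(0,0) = exp(-r*dt) * [p*0.000000 + (1-p)*1.431377] = 0.708434


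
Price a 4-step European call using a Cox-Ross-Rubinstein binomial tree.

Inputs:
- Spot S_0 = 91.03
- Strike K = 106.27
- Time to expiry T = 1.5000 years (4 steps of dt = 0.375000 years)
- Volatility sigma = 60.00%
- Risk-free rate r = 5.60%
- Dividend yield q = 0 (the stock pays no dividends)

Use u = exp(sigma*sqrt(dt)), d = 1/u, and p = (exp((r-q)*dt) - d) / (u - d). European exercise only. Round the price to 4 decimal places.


dt = T/N = 0.375000
u = exp(sigma*sqrt(dt)) = 1.444009; d = 1/u = 0.692516
p = (exp((r-q)*dt) - d) / (u - d) = 0.437404
Discount per step: exp(-r*dt) = 0.979219
Stock lattice S(k, i) with i counting down-moves:
  k=0: S(0,0) = 91.0300
  k=1: S(1,0) = 131.4482; S(1,1) = 63.0398
  k=2: S(2,0) = 189.8124; S(2,1) = 91.0300; S(2,2) = 43.6561
  k=3: S(3,0) = 274.0908; S(3,1) = 131.4482; S(3,2) = 63.0398; S(3,3) = 30.2325
  k=4: S(4,0) = 395.7897; S(4,1) = 189.8124; S(4,2) = 91.0300; S(4,3) = 43.6561; S(4,4) = 20.9365
Terminal payoffs V(N, i) = max(S_T - K, 0):
  V(4,0) = 289.519684; V(4,1) = 83.542368; V(4,2) = 0.000000; V(4,3) = 0.000000; V(4,4) = 0.000000
Backward induction: V(k, i) = exp(-r*dt) * [p * V(k+1, i) + (1-p) * V(k+1, i+1)].
  V(3,0) = exp(-r*dt) * [p*289.519684 + (1-p)*83.542368] = 170.029219
  V(3,1) = exp(-r*dt) * [p*83.542368 + (1-p)*0.000000] = 35.782358
  V(3,2) = exp(-r*dt) * [p*0.000000 + (1-p)*0.000000] = 0.000000
  V(3,3) = exp(-r*dt) * [p*0.000000 + (1-p)*0.000000] = 0.000000
  V(2,0) = exp(-r*dt) * [p*170.029219 + (1-p)*35.782358] = 92.538561
  V(2,1) = exp(-r*dt) * [p*35.782358 + (1-p)*0.000000] = 15.326081
  V(2,2) = exp(-r*dt) * [p*0.000000 + (1-p)*0.000000] = 0.000000
  V(1,0) = exp(-r*dt) * [p*92.538561 + (1-p)*15.326081] = 48.078768
  V(1,1) = exp(-r*dt) * [p*15.326081 + (1-p)*0.000000] = 6.564374
  V(0,0) = exp(-r*dt) * [p*48.078768 + (1-p)*6.564374] = 24.209152

Answer: Price = V(0,0) = 24.2092


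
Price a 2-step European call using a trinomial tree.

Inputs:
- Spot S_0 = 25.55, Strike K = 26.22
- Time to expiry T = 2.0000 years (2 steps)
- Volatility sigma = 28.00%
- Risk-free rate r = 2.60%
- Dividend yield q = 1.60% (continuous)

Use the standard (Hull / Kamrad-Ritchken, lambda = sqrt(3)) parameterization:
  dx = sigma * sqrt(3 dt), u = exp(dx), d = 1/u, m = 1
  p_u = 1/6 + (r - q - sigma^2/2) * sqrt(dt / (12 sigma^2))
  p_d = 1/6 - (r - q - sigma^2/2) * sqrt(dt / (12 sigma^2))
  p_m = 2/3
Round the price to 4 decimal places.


dt = T/N = 1.000000; dx = sigma*sqrt(3*dt) = 0.484974
u = exp(dx) = 1.624133; d = 1/u = 0.615713
p_u = 0.136562, p_m = 0.666667, p_d = 0.196771
Discount per step: exp(-r*dt) = 0.974335
Stock lattice S(k, j) with j the centered position index:
  k=0: S(0,+0) = 25.5500
  k=1: S(1,-1) = 15.7315; S(1,+0) = 25.5500; S(1,+1) = 41.4966
  k=2: S(2,-2) = 9.6861; S(2,-1) = 15.7315; S(2,+0) = 25.5500; S(2,+1) = 41.4966; S(2,+2) = 67.3960
Terminal payoffs V(N, j) = max(S_T - K, 0):
  V(2,-2) = 0.000000; V(2,-1) = 0.000000; V(2,+0) = 0.000000; V(2,+1) = 15.276602; V(2,+2) = 41.176007
Backward induction: V(k, j) = exp(-r*dt) * [p_u * V(k+1, j+1) + p_m * V(k+1, j) + p_d * V(k+1, j-1)]
  V(1,-1) = exp(-r*dt) * [p_u*0.000000 + p_m*0.000000 + p_d*0.000000] = 0.000000
  V(1,+0) = exp(-r*dt) * [p_u*15.276602 + p_m*0.000000 + p_d*0.000000] = 2.032661
  V(1,+1) = exp(-r*dt) * [p_u*41.176007 + p_m*15.276602 + p_d*0.000000] = 15.401781
  V(0,+0) = exp(-r*dt) * [p_u*15.401781 + p_m*2.032661 + p_d*0.000000] = 3.369645

Answer: Price = V(0,0) = 3.3696


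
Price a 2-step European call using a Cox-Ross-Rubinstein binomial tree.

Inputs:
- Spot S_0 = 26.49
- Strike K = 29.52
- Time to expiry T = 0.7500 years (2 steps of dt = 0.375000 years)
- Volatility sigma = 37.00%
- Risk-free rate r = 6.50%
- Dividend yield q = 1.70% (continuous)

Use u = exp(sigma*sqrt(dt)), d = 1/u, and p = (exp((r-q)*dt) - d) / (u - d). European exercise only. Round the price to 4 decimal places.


Answer: Price = V(0,0) = 2.7047

Derivation:
dt = T/N = 0.375000
u = exp(sigma*sqrt(dt)) = 1.254300; d = 1/u = 0.797257
p = (exp((r-q)*dt) - d) / (u - d) = 0.483337
Discount per step: exp(-r*dt) = 0.975920
Stock lattice S(k, i) with i counting down-moves:
  k=0: S(0,0) = 26.4900
  k=1: S(1,0) = 33.2264; S(1,1) = 21.1193
  k=2: S(2,0) = 41.6759; S(2,1) = 26.4900; S(2,2) = 16.8376
Terminal payoffs V(N, i) = max(S_T - K, 0):
  V(2,0) = 12.155895; V(2,1) = 0.000000; V(2,2) = 0.000000
Backward induction: V(k, i) = exp(-r*dt) * [p * V(k+1, i) + (1-p) * V(k+1, i+1)].
  V(1,0) = exp(-r*dt) * [p*12.155895 + (1-p)*0.000000] = 5.733911
  V(1,1) = exp(-r*dt) * [p*0.000000 + (1-p)*0.000000] = 0.000000
  V(0,0) = exp(-r*dt) * [p*5.733911 + (1-p)*0.000000] = 2.704674


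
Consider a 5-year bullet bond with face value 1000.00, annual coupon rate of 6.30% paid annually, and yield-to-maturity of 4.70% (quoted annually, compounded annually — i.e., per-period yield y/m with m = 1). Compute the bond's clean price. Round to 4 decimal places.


Answer: Price = 1069.8499

Derivation:
Coupon per period c = face * coupon_rate / m = 63.000000
Periods per year m = 1; per-period yield y/m = 0.047000
Number of cashflows N = 5
Cashflows (t years, CF_t, discount factor 1/(1+y/m)^(m*t), PV):
  t = 1.0000: CF_t = 63.000000, DF = 0.955110, PV = 60.171920
  t = 2.0000: CF_t = 63.000000, DF = 0.912235, PV = 57.470793
  t = 3.0000: CF_t = 63.000000, DF = 0.871284, PV = 54.890919
  t = 4.0000: CF_t = 63.000000, DF = 0.832172, PV = 52.426857
  t = 5.0000: CF_t = 1063.000000, DF = 0.794816, PV = 844.889390
Price P = sum_t PV_t = 1069.849878


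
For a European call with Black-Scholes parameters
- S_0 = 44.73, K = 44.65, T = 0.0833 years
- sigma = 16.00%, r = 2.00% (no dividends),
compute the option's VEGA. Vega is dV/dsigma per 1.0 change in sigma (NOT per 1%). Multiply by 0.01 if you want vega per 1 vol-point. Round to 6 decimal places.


d1 = 0.0979313405; d2 = 0.0517525575
phi(d1) = 0.3970338224; exp(-qT) = 1.0000000000; exp(-rT) = 0.9983353870
Vega = S * exp(-qT) * phi(d1) * sqrt(T) = 44.7300 * 1.0000000000 * 0.3970338224 * 0.2886173938 = 5.125649

Answer: Vega = 5.125649


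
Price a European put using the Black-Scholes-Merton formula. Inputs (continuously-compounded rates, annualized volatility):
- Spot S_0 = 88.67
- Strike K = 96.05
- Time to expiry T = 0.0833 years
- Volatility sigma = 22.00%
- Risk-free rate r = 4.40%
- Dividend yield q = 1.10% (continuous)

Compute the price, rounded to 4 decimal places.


Answer: Price = 7.4272

Derivation:
d1 = (ln(S/K) + (r - q + 0.5*sigma^2) * T) / (sigma * sqrt(T)) = -1.18405445
d2 = d1 - sigma * sqrt(T) = -1.24755027
exp(-rT) = 0.99634151; exp(-qT) = 0.99908412
P = K * exp(-rT) * N(-d2) - S_0 * exp(-qT) * N(-d1)
N(-d1) = 0.88180424; N(-d2) = 0.89390210
P = 96.0500 * 0.99634151 * 0.89390210 - 88.6700 * 0.99908412 * 0.88180424 = 7.4272


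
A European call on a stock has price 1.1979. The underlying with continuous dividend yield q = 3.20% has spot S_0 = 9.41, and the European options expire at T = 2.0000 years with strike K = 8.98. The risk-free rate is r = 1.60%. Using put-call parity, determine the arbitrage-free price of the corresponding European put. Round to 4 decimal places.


Answer: Put price = 1.0685

Derivation:
Put-call parity: C - P = S_0 * exp(-qT) - K * exp(-rT).
S_0 * exp(-qT) = 9.4100 * 0.93800500 = 8.82662705
K * exp(-rT) = 8.9800 * 0.96850658 = 8.69718911
P = C - S*exp(-qT) + K*exp(-rT)
P = 1.1979 - 8.82662705 + 8.69718911 = 1.0685


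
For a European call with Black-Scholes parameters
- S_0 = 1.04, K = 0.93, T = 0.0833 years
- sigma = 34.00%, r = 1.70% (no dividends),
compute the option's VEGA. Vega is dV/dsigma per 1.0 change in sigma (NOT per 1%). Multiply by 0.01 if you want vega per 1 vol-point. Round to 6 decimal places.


d1 = 1.2027142521; d2 = 1.1045843382
phi(d1) = 0.1935538870; exp(-qT) = 1.0000000000; exp(-rT) = 0.9985849022
Vega = S * exp(-qT) * phi(d1) * sqrt(T) = 1.0400 * 1.0000000000 * 0.1935538870 * 0.2886173938 = 0.058098

Answer: Vega = 0.058098


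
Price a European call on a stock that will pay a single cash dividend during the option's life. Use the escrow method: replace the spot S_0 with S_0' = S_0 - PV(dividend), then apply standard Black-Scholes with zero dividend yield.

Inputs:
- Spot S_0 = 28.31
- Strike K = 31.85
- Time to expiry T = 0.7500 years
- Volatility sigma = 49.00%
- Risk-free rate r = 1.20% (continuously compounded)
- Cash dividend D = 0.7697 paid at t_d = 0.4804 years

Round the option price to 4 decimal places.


PV(D) = D * exp(-r * t_d) = 0.7697 * 0.99425178 = 0.76527560
S_0' = S_0 - PV(D) = 28.3100 - 0.76527560 = 27.54472440
d1 = (ln(S_0'/K) + (r + sigma^2/2)*T) / (sigma*sqrt(T)) = -0.10884551
d2 = d1 - sigma*sqrt(T) = -0.53319795
exp(-rT) = 0.99104038
N(d1) = 0.45666252; N(d2) = 0.29694828
C = S_0' * N(d1) - K * exp(-rT) * N(d2) = 27.54472440 * 0.45666252 - 31.8500 * 0.99104038 * 0.29694828 = 3.2056

Answer: Price = 3.2056


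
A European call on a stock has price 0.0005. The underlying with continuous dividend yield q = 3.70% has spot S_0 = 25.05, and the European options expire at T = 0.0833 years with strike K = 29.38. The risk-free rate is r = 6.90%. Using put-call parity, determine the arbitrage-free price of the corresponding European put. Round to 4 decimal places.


Put-call parity: C - P = S_0 * exp(-qT) - K * exp(-rT).
S_0 * exp(-qT) = 25.0500 * 0.99692264 = 24.97291225
K * exp(-rT) = 29.3800 * 0.99426879 = 29.21161695
P = C - S*exp(-qT) + K*exp(-rT)
P = 0.0005 - 24.97291225 + 29.21161695 = 4.2392

Answer: Put price = 4.2392


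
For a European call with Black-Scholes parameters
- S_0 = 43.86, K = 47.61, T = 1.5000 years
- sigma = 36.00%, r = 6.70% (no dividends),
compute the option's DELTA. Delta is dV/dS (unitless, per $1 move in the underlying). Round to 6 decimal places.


Answer: Delta = 0.603463

Derivation:
d1 = 0.2623220251; d2 = -0.1785861286
phi(d1) = 0.3854495530; exp(-qT) = 1.0000000000; exp(-rT) = 0.9043851124
N(d1) = 0.6034634086
Delta = exp(-qT) * N(d1) = 1.0000000000 * 0.6034634086 = 0.603463


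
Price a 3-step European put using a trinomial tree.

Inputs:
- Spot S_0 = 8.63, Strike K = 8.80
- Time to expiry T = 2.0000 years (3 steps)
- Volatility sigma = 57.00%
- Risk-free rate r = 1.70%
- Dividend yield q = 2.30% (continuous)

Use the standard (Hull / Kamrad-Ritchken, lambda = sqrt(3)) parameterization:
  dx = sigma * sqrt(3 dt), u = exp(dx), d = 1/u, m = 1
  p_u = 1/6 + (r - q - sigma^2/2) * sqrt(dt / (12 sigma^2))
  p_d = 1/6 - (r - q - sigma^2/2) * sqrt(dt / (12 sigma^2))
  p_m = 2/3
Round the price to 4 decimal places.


dt = T/N = 0.666667; dx = sigma*sqrt(3*dt) = 0.806102
u = exp(dx) = 2.239162; d = 1/u = 0.446596
p_u = 0.097010, p_m = 0.666667, p_d = 0.236323
Discount per step: exp(-r*dt) = 0.988731
Stock lattice S(k, j) with j the centered position index:
  k=0: S(0,+0) = 8.6300
  k=1: S(1,-1) = 3.8541; S(1,+0) = 8.6300; S(1,+1) = 19.3240
  k=2: S(2,-2) = 1.7212; S(2,-1) = 3.8541; S(2,+0) = 8.6300; S(2,+1) = 19.3240; S(2,+2) = 43.2695
  k=3: S(3,-3) = 0.7687; S(3,-2) = 1.7212; S(3,-1) = 3.8541; S(3,+0) = 8.6300; S(3,+1) = 19.3240; S(3,+2) = 43.2695; S(3,+3) = 96.8874
Terminal payoffs V(N, j) = max(K - S_T, 0):
  V(3,-3) = 8.031305; V(3,-2) = 7.078767; V(3,-1) = 4.945880; V(3,+0) = 0.170000; V(3,+1) = 0.000000; V(3,+2) = 0.000000; V(3,+3) = 0.000000
Backward induction: V(k, j) = exp(-r*dt) * [p_u * V(k+1, j+1) + p_m * V(k+1, j) + p_d * V(k+1, j-1)]
  V(2,-2) = exp(-r*dt) * [p_u*4.945880 + p_m*7.078767 + p_d*8.031305] = 7.016983
  V(2,-1) = exp(-r*dt) * [p_u*0.170000 + p_m*4.945880 + p_d*7.078767] = 4.930424
  V(2,+0) = exp(-r*dt) * [p_u*0.000000 + p_m*0.170000 + p_d*4.945880] = 1.267709
  V(2,+1) = exp(-r*dt) * [p_u*0.000000 + p_m*0.000000 + p_d*0.170000] = 0.039722
  V(2,+2) = exp(-r*dt) * [p_u*0.000000 + p_m*0.000000 + p_d*0.000000] = 0.000000
  V(1,-1) = exp(-r*dt) * [p_u*1.267709 + p_m*4.930424 + p_d*7.016983] = 5.011088
  V(1,+0) = exp(-r*dt) * [p_u*0.039722 + p_m*1.267709 + p_d*4.930424] = 1.991466
  V(1,+1) = exp(-r*dt) * [p_u*0.000000 + p_m*0.039722 + p_d*1.267709] = 0.322395
  V(0,+0) = exp(-r*dt) * [p_u*0.322395 + p_m*1.991466 + p_d*5.011088] = 2.514495

Answer: Price = V(0,0) = 2.5145


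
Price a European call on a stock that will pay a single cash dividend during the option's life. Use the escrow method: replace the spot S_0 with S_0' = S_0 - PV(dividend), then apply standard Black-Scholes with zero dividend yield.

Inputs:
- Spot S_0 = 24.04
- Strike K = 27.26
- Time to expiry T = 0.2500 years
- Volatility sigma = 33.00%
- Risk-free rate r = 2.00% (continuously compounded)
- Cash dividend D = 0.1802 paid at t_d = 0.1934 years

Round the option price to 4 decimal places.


Answer: Price = 0.5244

Derivation:
PV(D) = D * exp(-r * t_d) = 0.1802 * 0.99613947 = 0.17950433
S_0' = S_0 - PV(D) = 24.0400 - 0.17950433 = 23.86049567
d1 = (ln(S_0'/K) + (r + sigma^2/2)*T) / (sigma*sqrt(T)) = -0.69444688
d2 = d1 - sigma*sqrt(T) = -0.85944688
exp(-rT) = 0.99501248
N(d1) = 0.24370100; N(d2) = 0.19504701
C = S_0' * N(d1) - K * exp(-rT) * N(d2) = 23.86049567 * 0.24370100 - 27.2600 * 0.99501248 * 0.19504701 = 0.5244


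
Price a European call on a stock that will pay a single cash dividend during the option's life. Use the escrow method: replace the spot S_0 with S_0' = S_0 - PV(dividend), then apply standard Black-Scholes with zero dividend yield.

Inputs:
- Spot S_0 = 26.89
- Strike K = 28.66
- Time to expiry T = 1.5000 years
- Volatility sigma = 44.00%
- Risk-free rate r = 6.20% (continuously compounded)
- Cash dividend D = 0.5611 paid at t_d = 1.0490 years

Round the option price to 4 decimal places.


PV(D) = D * exp(-r * t_d) = 0.5611 * 0.93703186 = 0.52576857
S_0' = S_0 - PV(D) = 26.8900 - 0.52576857 = 26.36423143
d1 = (ln(S_0'/K) + (r + sigma^2/2)*T) / (sigma*sqrt(T)) = 0.28708354
d2 = d1 - sigma*sqrt(T) = -0.25180421
exp(-rT) = 0.91119350
N(d1) = 0.61297582; N(d2) = 0.40059620
C = S_0' * N(d1) - K * exp(-rT) * N(d2) = 26.36423143 * 0.61297582 - 28.6600 * 0.91119350 * 0.40059620 = 5.6991

Answer: Price = 5.6991


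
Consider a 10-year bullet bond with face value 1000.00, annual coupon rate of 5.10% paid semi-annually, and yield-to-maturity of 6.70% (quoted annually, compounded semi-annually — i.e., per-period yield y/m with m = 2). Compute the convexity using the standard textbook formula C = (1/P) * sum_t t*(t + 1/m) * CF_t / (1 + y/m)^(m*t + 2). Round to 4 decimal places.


Answer: Convexity = 70.1707

Derivation:
Coupon per period c = face * coupon_rate / m = 25.500000
Periods per year m = 2; per-period yield y/m = 0.033500
Number of cashflows N = 20
Cashflows (t years, CF_t, discount factor 1/(1+y/m)^(m*t), PV):
  t = 0.5000: CF_t = 25.500000, DF = 0.967586, PV = 24.673440
  t = 1.0000: CF_t = 25.500000, DF = 0.936222, PV = 23.873672
  t = 1.5000: CF_t = 25.500000, DF = 0.905876, PV = 23.099828
  t = 2.0000: CF_t = 25.500000, DF = 0.876512, PV = 22.351067
  t = 2.5000: CF_t = 25.500000, DF = 0.848101, PV = 21.626576
  t = 3.0000: CF_t = 25.500000, DF = 0.820611, PV = 20.925570
  t = 3.5000: CF_t = 25.500000, DF = 0.794011, PV = 20.247286
  t = 4.0000: CF_t = 25.500000, DF = 0.768274, PV = 19.590988
  t = 4.5000: CF_t = 25.500000, DF = 0.743371, PV = 18.955963
  t = 5.0000: CF_t = 25.500000, DF = 0.719275, PV = 18.341522
  t = 5.5000: CF_t = 25.500000, DF = 0.695961, PV = 17.746998
  t = 6.0000: CF_t = 25.500000, DF = 0.673402, PV = 17.171744
  t = 6.5000: CF_t = 25.500000, DF = 0.651574, PV = 16.615137
  t = 7.0000: CF_t = 25.500000, DF = 0.630454, PV = 16.076572
  t = 7.5000: CF_t = 25.500000, DF = 0.610018, PV = 15.555464
  t = 8.0000: CF_t = 25.500000, DF = 0.590245, PV = 15.051247
  t = 8.5000: CF_t = 25.500000, DF = 0.571113, PV = 14.563374
  t = 9.0000: CF_t = 25.500000, DF = 0.552601, PV = 14.091315
  t = 9.5000: CF_t = 25.500000, DF = 0.534689, PV = 13.634557
  t = 10.0000: CF_t = 1025.500000, DF = 0.517357, PV = 530.549666
Price P = sum_t PV_t = 884.741985
Convexity numerator sum_t t*(t + 1/m) * CF_t / (1+y/m)^(m*t + 2):
  t = 0.5000: term = 11.549914
  t = 1.0000: term = 33.526600
  t = 1.5000: term = 64.879729
  t = 2.0000: term = 104.627849
  t = 2.5000: term = 151.854644
  t = 3.0000: term = 205.705371
  t = 3.5000: term = 265.383482
  t = 4.0000: term = 330.147396
  t = 4.5000: term = 399.307445
  t = 5.0000: term = 472.222964
  t = 5.5000: term = 548.299523
  t = 6.0000: term = 626.986304
  t = 6.5000: term = 707.773605
  t = 7.0000: term = 790.190471
  t = 7.5000: term = 873.802443
  t = 8.0000: term = 958.209420
  t = 8.5000: term = 1043.043635
  t = 9.0000: term = 1127.967732
  t = 9.5000: term = 1212.672937
  t = 10.0000: term = 52154.811798
Convexity = (1/P) * sum = 62082.963262 / 884.741985 = 70.170699


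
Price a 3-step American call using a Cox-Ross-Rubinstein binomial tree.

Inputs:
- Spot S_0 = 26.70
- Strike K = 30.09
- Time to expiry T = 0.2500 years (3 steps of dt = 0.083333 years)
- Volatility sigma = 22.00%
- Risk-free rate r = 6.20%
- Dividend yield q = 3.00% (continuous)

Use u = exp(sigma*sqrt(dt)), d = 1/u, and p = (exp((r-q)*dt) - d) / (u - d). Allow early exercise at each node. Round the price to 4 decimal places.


dt = T/N = 0.083333
u = exp(sigma*sqrt(dt)) = 1.065569; d = 1/u = 0.938466
p = (exp((r-q)*dt) - d) / (u - d) = 0.505137
Discount per step: exp(-r*dt) = 0.994847
Stock lattice S(k, i) with i counting down-moves:
  k=0: S(0,0) = 26.7000
  k=1: S(1,0) = 28.4507; S(1,1) = 25.0570
  k=2: S(2,0) = 30.3162; S(2,1) = 26.7000; S(2,2) = 23.5152
  k=3: S(3,0) = 32.3039; S(3,1) = 28.4507; S(3,2) = 25.0570; S(3,3) = 22.0682
Terminal payoffs V(N, i) = max(S_T - K, 0):
  V(3,0) = 2.213938; V(3,1) = 0.000000; V(3,2) = 0.000000; V(3,3) = 0.000000
Backward induction: V(k, i) = exp(-r*dt) * [p * V(k+1, i) + (1-p) * V(k+1, i+1)]; then take max(V_cont, immediate exercise) for American.
  V(2,0) = exp(-r*dt) * [p*2.213938 + (1-p)*0.000000] = 1.112578; exercise = 0.226152; V(2,0) = max -> 1.112578
  V(2,1) = exp(-r*dt) * [p*0.000000 + (1-p)*0.000000] = 0.000000; exercise = 0.000000; V(2,1) = max -> 0.000000
  V(2,2) = exp(-r*dt) * [p*0.000000 + (1-p)*0.000000] = 0.000000; exercise = 0.000000; V(2,2) = max -> 0.000000
  V(1,0) = exp(-r*dt) * [p*1.112578 + (1-p)*0.000000] = 0.559108; exercise = 0.000000; V(1,0) = max -> 0.559108
  V(1,1) = exp(-r*dt) * [p*0.000000 + (1-p)*0.000000] = 0.000000; exercise = 0.000000; V(1,1) = max -> 0.000000
  V(0,0) = exp(-r*dt) * [p*0.559108 + (1-p)*0.000000] = 0.280970; exercise = 0.000000; V(0,0) = max -> 0.280970

Answer: Price = V(0,0) = 0.2810


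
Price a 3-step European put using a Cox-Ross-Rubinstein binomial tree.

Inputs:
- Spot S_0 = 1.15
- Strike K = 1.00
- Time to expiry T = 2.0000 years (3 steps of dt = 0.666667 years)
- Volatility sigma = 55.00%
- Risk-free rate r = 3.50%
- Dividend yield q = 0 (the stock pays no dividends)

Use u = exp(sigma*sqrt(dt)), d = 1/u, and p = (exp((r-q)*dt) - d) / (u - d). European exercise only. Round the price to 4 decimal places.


Answer: Price = V(0,0) = 0.2366

Derivation:
dt = T/N = 0.666667
u = exp(sigma*sqrt(dt)) = 1.566859; d = 1/u = 0.638219
p = (exp((r-q)*dt) - d) / (u - d) = 0.415003
Discount per step: exp(-r*dt) = 0.976937
Stock lattice S(k, i) with i counting down-moves:
  k=0: S(0,0) = 1.1500
  k=1: S(1,0) = 1.8019; S(1,1) = 0.7340
  k=2: S(2,0) = 2.8233; S(2,1) = 1.1500; S(2,2) = 0.4684
  k=3: S(3,0) = 4.4237; S(3,1) = 1.8019; S(3,2) = 0.7340; S(3,3) = 0.2990
Terminal payoffs V(N, i) = max(K - S_T, 0):
  V(3,0) = 0.000000; V(3,1) = 0.000000; V(3,2) = 0.266048; V(3,3) = 0.701044
Backward induction: V(k, i) = exp(-r*dt) * [p * V(k+1, i) + (1-p) * V(k+1, i+1)].
  V(2,0) = exp(-r*dt) * [p*0.000000 + (1-p)*0.000000] = 0.000000
  V(2,1) = exp(-r*dt) * [p*0.000000 + (1-p)*0.266048] = 0.152048
  V(2,2) = exp(-r*dt) * [p*0.266048 + (1-p)*0.701044] = 0.508514
  V(1,0) = exp(-r*dt) * [p*0.000000 + (1-p)*0.152048] = 0.086896
  V(1,1) = exp(-r*dt) * [p*0.152048 + (1-p)*0.508514] = 0.352263
  V(0,0) = exp(-r*dt) * [p*0.086896 + (1-p)*0.352263] = 0.236551


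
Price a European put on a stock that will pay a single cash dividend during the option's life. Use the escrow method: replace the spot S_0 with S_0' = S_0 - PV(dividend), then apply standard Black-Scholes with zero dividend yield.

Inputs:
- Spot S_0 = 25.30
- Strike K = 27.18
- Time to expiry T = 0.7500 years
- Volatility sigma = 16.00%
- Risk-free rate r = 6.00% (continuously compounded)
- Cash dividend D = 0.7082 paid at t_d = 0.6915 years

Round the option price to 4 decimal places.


PV(D) = D * exp(-r * t_d) = 0.7082 * 0.95935893 = 0.67941799
S_0' = S_0 - PV(D) = 25.3000 - 0.67941799 = 24.62058201
d1 = (ln(S_0'/K) + (r + sigma^2/2)*T) / (sigma*sqrt(T)) = -0.31969796
d2 = d1 - sigma*sqrt(T) = -0.45826202
exp(-rT) = 0.95599748
N(-d1) = 0.62540135; N(-d2) = 0.67661790
P = K * exp(-rT) * N(-d2) - S_0' * N(-d1) = 27.1800 * 0.95599748 * 0.67661790 - 24.62058201 * 0.62540135 = 2.1835

Answer: Price = 2.1835


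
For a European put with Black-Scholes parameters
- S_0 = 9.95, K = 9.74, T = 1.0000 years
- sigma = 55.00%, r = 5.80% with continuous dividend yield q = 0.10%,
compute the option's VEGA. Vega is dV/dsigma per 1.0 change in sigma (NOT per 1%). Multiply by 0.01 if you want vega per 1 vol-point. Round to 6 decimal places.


d1 = 0.4174207882; d2 = -0.1325792118
phi(d1) = 0.3656573485; exp(-qT) = 0.9990004998; exp(-rT) = 0.9436499474
Vega = S * exp(-qT) * phi(d1) * sqrt(T) = 9.9500 * 0.9990004998 * 0.3656573485 * 1.0000000000 = 3.634654

Answer: Vega = 3.634654


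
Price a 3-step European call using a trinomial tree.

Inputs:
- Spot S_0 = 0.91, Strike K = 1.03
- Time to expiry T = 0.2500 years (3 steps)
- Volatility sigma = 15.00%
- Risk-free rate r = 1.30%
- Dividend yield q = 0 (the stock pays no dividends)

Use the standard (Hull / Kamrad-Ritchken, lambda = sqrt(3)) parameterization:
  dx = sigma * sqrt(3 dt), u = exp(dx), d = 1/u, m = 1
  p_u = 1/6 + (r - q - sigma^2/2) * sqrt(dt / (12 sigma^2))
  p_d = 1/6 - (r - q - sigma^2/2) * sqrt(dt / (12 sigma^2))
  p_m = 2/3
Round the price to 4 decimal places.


dt = T/N = 0.083333; dx = sigma*sqrt(3*dt) = 0.075000
u = exp(dx) = 1.077884; d = 1/u = 0.927743
p_u = 0.167639, p_m = 0.666667, p_d = 0.165694
Discount per step: exp(-r*dt) = 0.998917
Stock lattice S(k, j) with j the centered position index:
  k=0: S(0,+0) = 0.9100
  k=1: S(1,-1) = 0.8442; S(1,+0) = 0.9100; S(1,+1) = 0.9809
  k=2: S(2,-2) = 0.7832; S(2,-1) = 0.8442; S(2,+0) = 0.9100; S(2,+1) = 0.9809; S(2,+2) = 1.0573
  k=3: S(3,-3) = 0.7266; S(3,-2) = 0.7832; S(3,-1) = 0.8442; S(3,+0) = 0.9100; S(3,+1) = 0.9809; S(3,+2) = 1.0573; S(3,+3) = 1.1396
Terminal payoffs V(N, j) = max(S_T - K, 0):
  V(3,-3) = 0.000000; V(3,-2) = 0.000000; V(3,-1) = 0.000000; V(3,+0) = 0.000000; V(3,+1) = 0.000000; V(3,+2) = 0.027269; V(3,+3) = 0.109614
Backward induction: V(k, j) = exp(-r*dt) * [p_u * V(k+1, j+1) + p_m * V(k+1, j) + p_d * V(k+1, j-1)]
  V(2,-2) = exp(-r*dt) * [p_u*0.000000 + p_m*0.000000 + p_d*0.000000] = 0.000000
  V(2,-1) = exp(-r*dt) * [p_u*0.000000 + p_m*0.000000 + p_d*0.000000] = 0.000000
  V(2,+0) = exp(-r*dt) * [p_u*0.000000 + p_m*0.000000 + p_d*0.000000] = 0.000000
  V(2,+1) = exp(-r*dt) * [p_u*0.027269 + p_m*0.000000 + p_d*0.000000] = 0.004566
  V(2,+2) = exp(-r*dt) * [p_u*0.109614 + p_m*0.027269 + p_d*0.000000] = 0.036515
  V(1,-1) = exp(-r*dt) * [p_u*0.000000 + p_m*0.000000 + p_d*0.000000] = 0.000000
  V(1,+0) = exp(-r*dt) * [p_u*0.004566 + p_m*0.000000 + p_d*0.000000] = 0.000765
  V(1,+1) = exp(-r*dt) * [p_u*0.036515 + p_m*0.004566 + p_d*0.000000] = 0.009156
  V(0,+0) = exp(-r*dt) * [p_u*0.009156 + p_m*0.000765 + p_d*0.000000] = 0.002042

Answer: Price = V(0,0) = 0.0020


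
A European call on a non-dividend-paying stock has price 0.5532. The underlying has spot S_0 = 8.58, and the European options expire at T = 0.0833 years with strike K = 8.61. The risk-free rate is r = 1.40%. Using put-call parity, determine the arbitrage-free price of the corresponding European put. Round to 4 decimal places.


Put-call parity: C - P = S_0 * exp(-qT) - K * exp(-rT).
S_0 * exp(-qT) = 8.5800 * 1.00000000 = 8.58000000
K * exp(-rT) = 8.6100 * 0.99883448 = 8.59996487
P = C - S*exp(-qT) + K*exp(-rT)
P = 0.5532 - 8.58000000 + 8.59996487 = 0.5732

Answer: Put price = 0.5732


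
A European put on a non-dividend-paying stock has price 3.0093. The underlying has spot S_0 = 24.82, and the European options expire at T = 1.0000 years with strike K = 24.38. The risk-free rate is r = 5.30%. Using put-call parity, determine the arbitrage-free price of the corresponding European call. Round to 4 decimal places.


Answer: Call price = 4.7078

Derivation:
Put-call parity: C - P = S_0 * exp(-qT) - K * exp(-rT).
S_0 * exp(-qT) = 24.8200 * 1.00000000 = 24.82000000
K * exp(-rT) = 24.3800 * 0.94838001 = 23.12150470
C = P + S*exp(-qT) - K*exp(-rT)
C = 3.0093 + 24.82000000 - 23.12150470 = 4.7078


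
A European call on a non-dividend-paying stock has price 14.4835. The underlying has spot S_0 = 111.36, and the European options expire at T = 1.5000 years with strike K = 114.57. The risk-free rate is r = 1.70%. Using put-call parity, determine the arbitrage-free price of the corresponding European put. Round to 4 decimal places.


Put-call parity: C - P = S_0 * exp(-qT) - K * exp(-rT).
S_0 * exp(-qT) = 111.3600 * 1.00000000 = 111.36000000
K * exp(-rT) = 114.5700 * 0.97482238 = 111.68539996
P = C - S*exp(-qT) + K*exp(-rT)
P = 14.4835 - 111.36000000 + 111.68539996 = 14.8089

Answer: Put price = 14.8089


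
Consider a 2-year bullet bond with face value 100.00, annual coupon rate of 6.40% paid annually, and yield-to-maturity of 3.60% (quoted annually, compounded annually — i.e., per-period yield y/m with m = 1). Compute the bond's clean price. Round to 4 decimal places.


Answer: Price = 105.3115

Derivation:
Coupon per period c = face * coupon_rate / m = 6.400000
Periods per year m = 1; per-period yield y/m = 0.036000
Number of cashflows N = 2
Cashflows (t years, CF_t, discount factor 1/(1+y/m)^(m*t), PV):
  t = 1.0000: CF_t = 6.400000, DF = 0.965251, PV = 6.177606
  t = 2.0000: CF_t = 106.400000, DF = 0.931709, PV = 99.133883
Price P = sum_t PV_t = 105.311489


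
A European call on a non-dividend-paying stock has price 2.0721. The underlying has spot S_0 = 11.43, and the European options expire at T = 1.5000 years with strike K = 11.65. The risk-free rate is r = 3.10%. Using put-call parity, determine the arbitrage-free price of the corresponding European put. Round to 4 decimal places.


Answer: Put price = 1.7628

Derivation:
Put-call parity: C - P = S_0 * exp(-qT) - K * exp(-rT).
S_0 * exp(-qT) = 11.4300 * 1.00000000 = 11.43000000
K * exp(-rT) = 11.6500 * 0.95456456 = 11.12067713
P = C - S*exp(-qT) + K*exp(-rT)
P = 2.0721 - 11.43000000 + 11.12067713 = 1.7628


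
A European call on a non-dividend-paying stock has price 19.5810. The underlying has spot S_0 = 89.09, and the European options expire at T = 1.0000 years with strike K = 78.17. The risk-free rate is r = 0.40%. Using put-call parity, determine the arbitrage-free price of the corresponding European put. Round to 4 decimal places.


Put-call parity: C - P = S_0 * exp(-qT) - K * exp(-rT).
S_0 * exp(-qT) = 89.0900 * 1.00000000 = 89.09000000
K * exp(-rT) = 78.1700 * 0.99600799 = 77.85794453
P = C - S*exp(-qT) + K*exp(-rT)
P = 19.5810 - 89.09000000 + 77.85794453 = 8.3489

Answer: Put price = 8.3489


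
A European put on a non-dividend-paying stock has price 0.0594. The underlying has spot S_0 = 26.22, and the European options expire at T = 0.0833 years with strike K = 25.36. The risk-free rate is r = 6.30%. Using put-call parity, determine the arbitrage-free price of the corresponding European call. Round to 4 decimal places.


Answer: Call price = 1.0521

Derivation:
Put-call parity: C - P = S_0 * exp(-qT) - K * exp(-rT).
S_0 * exp(-qT) = 26.2200 * 1.00000000 = 26.22000000
K * exp(-rT) = 25.3600 * 0.99476585 = 25.22726186
C = P + S*exp(-qT) - K*exp(-rT)
C = 0.0594 + 26.22000000 - 25.22726186 = 1.0521


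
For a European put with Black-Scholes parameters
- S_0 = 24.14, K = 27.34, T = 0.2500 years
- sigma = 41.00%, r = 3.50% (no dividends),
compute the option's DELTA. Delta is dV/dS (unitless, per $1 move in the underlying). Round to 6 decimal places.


d1 = -0.4620395884; d2 = -0.6670395884
phi(d1) = 0.3585529885; exp(-qT) = 1.0000000000; exp(-rT) = 0.9912881698
N(-d1) = 0.6779735345
Delta = -exp(-qT) * N(-d1) = -1.0000000000 * 0.6779735345 = -0.677974

Answer: Delta = -0.677974


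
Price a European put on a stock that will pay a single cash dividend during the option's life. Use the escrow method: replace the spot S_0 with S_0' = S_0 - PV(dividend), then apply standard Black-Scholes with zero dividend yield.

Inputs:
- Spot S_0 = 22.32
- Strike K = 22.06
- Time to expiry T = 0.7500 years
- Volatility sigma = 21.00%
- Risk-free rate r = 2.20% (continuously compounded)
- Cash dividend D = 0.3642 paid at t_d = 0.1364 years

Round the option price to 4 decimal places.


Answer: Price = 1.4559

Derivation:
PV(D) = D * exp(-r * t_d) = 0.3642 * 0.99700370 = 0.36310875
S_0' = S_0 - PV(D) = 22.3200 - 0.36310875 = 21.95689125
d1 = (ln(S_0'/K) + (r + sigma^2/2)*T) / (sigma*sqrt(T)) = 0.15589848
d2 = d1 - sigma*sqrt(T) = -0.02596686
exp(-rT) = 0.98363538
N(-d1) = 0.43805652; N(-d2) = 0.51035811
P = K * exp(-rT) * N(-d2) - S_0' * N(-d1) = 22.0600 * 0.98363538 * 0.51035811 - 21.95689125 * 0.43805652 = 1.4559


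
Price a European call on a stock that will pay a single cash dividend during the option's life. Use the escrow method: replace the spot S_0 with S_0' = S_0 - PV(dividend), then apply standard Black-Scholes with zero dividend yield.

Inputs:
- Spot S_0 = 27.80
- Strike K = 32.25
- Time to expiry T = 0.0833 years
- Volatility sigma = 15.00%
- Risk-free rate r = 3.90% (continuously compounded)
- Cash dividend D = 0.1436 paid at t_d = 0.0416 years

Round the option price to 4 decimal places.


PV(D) = D * exp(-r * t_d) = 0.1436 * 0.99837892 = 0.14336721
S_0' = S_0 - PV(D) = 27.8000 - 0.14336721 = 27.65663279
d1 = (ln(S_0'/K) + (r + sigma^2/2)*T) / (sigma*sqrt(T)) = -3.45247465
d2 = d1 - sigma*sqrt(T) = -3.49576726
exp(-rT) = 0.99675657
N(d1) = 0.00027773; N(d2) = 0.00023635
C = S_0' * N(d1) - K * exp(-rT) * N(d2) = 27.65663279 * 0.00027773 - 32.2500 * 0.99675657 * 0.00023635 = 0.0001

Answer: Price = 0.0001


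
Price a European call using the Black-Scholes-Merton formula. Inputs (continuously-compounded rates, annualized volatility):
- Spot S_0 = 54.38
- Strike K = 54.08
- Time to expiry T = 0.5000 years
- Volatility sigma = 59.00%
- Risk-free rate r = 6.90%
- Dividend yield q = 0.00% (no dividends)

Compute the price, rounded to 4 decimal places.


Answer: Price = 9.9162

Derivation:
d1 = (ln(S/K) + (r - q + 0.5*sigma^2) * T) / (sigma * sqrt(T)) = 0.30455211
d2 = d1 - sigma * sqrt(T) = -0.11264089
exp(-rT) = 0.96608834; exp(-qT) = 1.00000000
C = S_0 * exp(-qT) * N(d1) - K * exp(-rT) * N(d2)
N(d1) = 0.61964635; N(d2) = 0.45515763
C = 54.3800 * 1.00000000 * 0.61964635 - 54.0800 * 0.96608834 * 0.45515763 = 9.9162


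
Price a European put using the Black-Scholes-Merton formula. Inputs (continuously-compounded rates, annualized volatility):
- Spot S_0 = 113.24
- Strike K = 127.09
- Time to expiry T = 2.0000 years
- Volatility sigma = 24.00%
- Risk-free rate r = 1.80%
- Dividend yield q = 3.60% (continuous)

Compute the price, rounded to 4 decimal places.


d1 = (ln(S/K) + (r - q + 0.5*sigma^2) * T) / (sigma * sqrt(T)) = -0.27631976
d2 = d1 - sigma * sqrt(T) = -0.61573102
exp(-rT) = 0.96464029; exp(-qT) = 0.93053090
P = K * exp(-rT) * N(-d2) - S_0 * exp(-qT) * N(-d1)
N(-d1) = 0.60884876; N(-d2) = 0.73096397
P = 127.0900 * 0.96464029 * 0.73096397 - 113.2400 * 0.93053090 * 0.60884876 = 25.4569

Answer: Price = 25.4569


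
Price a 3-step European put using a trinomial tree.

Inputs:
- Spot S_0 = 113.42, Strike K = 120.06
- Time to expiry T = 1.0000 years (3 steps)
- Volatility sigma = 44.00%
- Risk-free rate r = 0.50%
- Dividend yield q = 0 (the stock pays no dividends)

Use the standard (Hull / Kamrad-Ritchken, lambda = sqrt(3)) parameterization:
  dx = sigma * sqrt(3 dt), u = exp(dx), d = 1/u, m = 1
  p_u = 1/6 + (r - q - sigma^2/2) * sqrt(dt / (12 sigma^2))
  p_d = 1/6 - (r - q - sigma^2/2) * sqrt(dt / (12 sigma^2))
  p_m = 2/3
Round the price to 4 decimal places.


Answer: Price = V(0,0) = 22.6011

Derivation:
dt = T/N = 0.333333; dx = sigma*sqrt(3*dt) = 0.440000
u = exp(dx) = 1.552707; d = 1/u = 0.644036
p_u = 0.131894, p_m = 0.666667, p_d = 0.201439
Discount per step: exp(-r*dt) = 0.998335
Stock lattice S(k, j) with j the centered position index:
  k=0: S(0,+0) = 113.4200
  k=1: S(1,-1) = 73.0466; S(1,+0) = 113.4200; S(1,+1) = 176.1081
  k=2: S(2,-2) = 47.0447; S(2,-1) = 73.0466; S(2,+0) = 113.4200; S(2,+1) = 176.1081; S(2,+2) = 273.4442
  k=3: S(3,-3) = 30.2985; S(3,-2) = 47.0447; S(3,-1) = 73.0466; S(3,+0) = 113.4200; S(3,+1) = 176.1081; S(3,+2) = 273.4442; S(3,+3) = 424.5789
Terminal payoffs V(N, j) = max(K - S_T, 0):
  V(3,-3) = 89.761514; V(3,-2) = 73.015322; V(3,-1) = 47.013389; V(3,+0) = 6.640000; V(3,+1) = 0.000000; V(3,+2) = 0.000000; V(3,+3) = 0.000000
Backward induction: V(k, j) = exp(-r*dt) * [p_u * V(k+1, j+1) + p_m * V(k+1, j) + p_d * V(k+1, j-1)]
  V(2,-2) = exp(-r*dt) * [p_u*47.013389 + p_m*73.015322 + p_d*89.761514] = 72.837670
  V(2,-1) = exp(-r*dt) * [p_u*6.640000 + p_m*47.013389 + p_d*73.015322] = 46.848052
  V(2,+0) = exp(-r*dt) * [p_u*0.000000 + p_m*6.640000 + p_d*47.013389] = 13.873873
  V(2,+1) = exp(-r*dt) * [p_u*0.000000 + p_m*0.000000 + p_d*6.640000] = 1.335330
  V(2,+2) = exp(-r*dt) * [p_u*0.000000 + p_m*0.000000 + p_d*0.000000] = 0.000000
  V(1,-1) = exp(-r*dt) * [p_u*13.873873 + p_m*46.848052 + p_d*72.837670] = 47.654800
  V(1,+0) = exp(-r*dt) * [p_u*1.335330 + p_m*13.873873 + p_d*46.848052] = 18.831003
  V(1,+1) = exp(-r*dt) * [p_u*0.000000 + p_m*1.335330 + p_d*13.873873] = 3.678828
  V(0,+0) = exp(-r*dt) * [p_u*3.678828 + p_m*18.831003 + p_d*47.654800] = 22.601071
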